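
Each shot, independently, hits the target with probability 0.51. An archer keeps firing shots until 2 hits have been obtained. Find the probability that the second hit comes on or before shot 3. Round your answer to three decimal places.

Finishing within 3 shots ⇔ at least 2 successes in the first 3. With X ~ Binomial(3, 0.51), P(Y ≤ 3) = 1 − P(X ≤ 1).
  k=0: C(3,0)·0.51^0·0.49^3 = 0.11765
  k=1: C(3,1)·0.51^1·0.49^2 = 0.36735
1 − 0.48500 = 0.51500

0.515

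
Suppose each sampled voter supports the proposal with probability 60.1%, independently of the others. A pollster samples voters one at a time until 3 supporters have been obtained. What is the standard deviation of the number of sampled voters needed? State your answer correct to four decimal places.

Y = total sampled voters until the third success; negative binomial with r=3, p=0.601.
SD(Y) = √[r(1−p)/p²] = √(3.313944) = 1.820424

1.8204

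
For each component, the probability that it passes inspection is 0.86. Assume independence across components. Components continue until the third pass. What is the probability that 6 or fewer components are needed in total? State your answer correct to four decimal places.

Finishing within 6 components ⇔ at least 3 successes in the first 6. With X ~ Binomial(6, 0.86), P(Y ≤ 6) = 1 − P(X ≤ 2).
  k=0: C(6,0)·0.86^0·0.14^6 = 0.000008
  k=1: C(6,1)·0.86^1·0.14^5 = 0.000278
  k=2: C(6,2)·0.86^2·0.14^4 = 0.004262
1 − 0.004547 = 0.995453

0.9955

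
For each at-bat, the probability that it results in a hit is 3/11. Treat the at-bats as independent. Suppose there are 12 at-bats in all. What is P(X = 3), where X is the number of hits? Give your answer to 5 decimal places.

X ~ Binomial(n=12, p=0.272727).
P(X=3) = C(12,3) · p^3 · (1−p)^9
= 220 · 0.020285 · 0.056921 = 0.2540295

0.25403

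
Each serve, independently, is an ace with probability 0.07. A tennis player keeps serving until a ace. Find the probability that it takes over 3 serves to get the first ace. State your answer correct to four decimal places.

0.8044

Y = number of serves to the first success; geometric, p = 0.07.
P(Y > 3) = P(first 3 all fail) = (1−p)^3 = 0.804357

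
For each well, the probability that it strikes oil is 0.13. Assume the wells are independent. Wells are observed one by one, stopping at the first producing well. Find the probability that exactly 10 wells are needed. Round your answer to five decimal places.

Geometric (trials to first success), p = 0.13.
P(Y = 10) = (1−p)^9 · p = 0.28554 · 0.13 = 0.0371207

0.03712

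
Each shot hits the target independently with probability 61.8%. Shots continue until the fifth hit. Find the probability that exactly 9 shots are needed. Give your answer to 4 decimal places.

0.1344

Y = trial on which the fifth success occurs; negative binomial, r=5, p=0.618.
P(Y=9) = C(8,4) · p^5 · (1−p)^4
= 70 · 0.090145 · 0.021294 = 0.134367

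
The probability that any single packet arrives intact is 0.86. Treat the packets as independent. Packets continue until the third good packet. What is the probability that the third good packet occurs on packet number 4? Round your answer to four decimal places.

Y = trial on which the third success occurs; negative binomial, r=3, p=0.86.
P(Y=4) = C(3,2) · p^3 · (1−p)^1
= 3 · 0.63606 · 0.14 = 0.267144

0.2671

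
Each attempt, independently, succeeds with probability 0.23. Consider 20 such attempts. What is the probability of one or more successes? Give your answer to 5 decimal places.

P(at least one) = 1 − P(none) = 1 − (1 − 0.23)^20
= 1 − 0.0053680 = 0.9946320

0.99463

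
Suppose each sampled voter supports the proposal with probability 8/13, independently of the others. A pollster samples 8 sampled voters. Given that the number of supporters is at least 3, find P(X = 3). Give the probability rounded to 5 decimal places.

X ~ Binomial(8, 0.615385). Want P(X=3 | X≥3) = P(X=3) / P(X≥3).
P(X=3) = C(8,3)·0.615385^3·0.384615^5 = 0.1098402
P(X≥3) = 1 − 0.0004789 − 0.0061295 − 0.0343251 = 0.9590666
Ratio = 0.1098402 / 0.9590666 = 0.1145282

0.11453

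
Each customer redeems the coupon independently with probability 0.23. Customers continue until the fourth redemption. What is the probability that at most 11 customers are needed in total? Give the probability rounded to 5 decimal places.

Finishing within 11 customers ⇔ at least 4 successes in the first 11. With X ~ Binomial(11, 0.23), P(Y ≤ 11) = 1 − P(X ≤ 3).
  k=0: C(11,0)·0.23^0·0.77^11 = 0.0564154
  k=1: C(11,1)·0.23^1·0.77^10 = 0.1853650
  k=2: C(11,2)·0.23^2·0.77^9 = 0.2768439
  k=3: C(11,3)·0.23^3·0.77^8 = 0.2480809
1 − 0.7667052 = 0.2332948

0.23329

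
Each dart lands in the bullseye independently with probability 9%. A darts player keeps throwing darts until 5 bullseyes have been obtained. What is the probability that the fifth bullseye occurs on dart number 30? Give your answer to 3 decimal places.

0.013

Y = trial on which the fifth success occurs; negative binomial, r=5, p=0.09.
P(Y=30) = C(29,4) · p^5 · (1−p)^25
= 23751 · 5.9049e-06 · 0.094631 = 0.01327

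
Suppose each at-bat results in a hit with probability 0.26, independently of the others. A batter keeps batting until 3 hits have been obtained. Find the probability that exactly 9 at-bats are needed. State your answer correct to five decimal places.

0.08081

Y = trial on which the third success occurs; negative binomial, r=3, p=0.26.
P(Y=9) = C(8,2) · p^3 · (1−p)^6
= 28 · 0.017576 · 0.16421 = 0.0808106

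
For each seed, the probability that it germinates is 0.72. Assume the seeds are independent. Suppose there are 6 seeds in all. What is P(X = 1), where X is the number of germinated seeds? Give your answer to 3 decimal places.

X ~ Binomial(n=6, p=0.72).
P(X=1) = C(6,1) · p^1 · (1−p)^5
= 6 · 0.72 · 0.001721 = 0.00743

0.007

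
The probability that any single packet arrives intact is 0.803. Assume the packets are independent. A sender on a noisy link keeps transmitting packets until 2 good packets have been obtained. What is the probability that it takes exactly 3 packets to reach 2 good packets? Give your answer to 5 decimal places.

0.25405

Y = trial on which the second success occurs; negative binomial, r=2, p=0.803.
P(Y=3) = C(2,1) · p^2 · (1−p)^1
= 2 · 0.64481 · 0.197 = 0.2540547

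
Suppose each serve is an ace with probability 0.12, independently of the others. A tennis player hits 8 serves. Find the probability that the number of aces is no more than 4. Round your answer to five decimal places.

0.99898

X ~ Binomial(8, 0.12); P(X ≤ 4) = Σ C(8,k) p^k (1−p)^(8−k) over k:
  k=0: C(8,0)·0.12^0·0.88^8 = 0.3596345
  k=1: C(8,1)·0.12^1·0.88^7 = 0.3923286
  k=2: C(8,2)·0.12^2·0.88^6 = 0.1872477
  k=3: C(8,3)·0.12^3·0.88^5 = 0.0510676
  k=4: C(8,4)·0.12^4·0.88^4 = 0.0087047
Total = 0.9989831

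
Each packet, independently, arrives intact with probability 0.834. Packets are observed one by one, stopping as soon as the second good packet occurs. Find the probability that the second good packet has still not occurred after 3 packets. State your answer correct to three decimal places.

Needing more than 3 packets ⇔ fewer than 2 successes in the first 3. With X ~ Binomial(3, 0.834), P(Y > 3) = P(X ≤ 1).
  k=0: C(3,0)·0.834^0·0.166^3 = 0.00457
  k=1: C(3,1)·0.834^1·0.166^2 = 0.06895
P(X ≤ 1) = 0.07352

0.074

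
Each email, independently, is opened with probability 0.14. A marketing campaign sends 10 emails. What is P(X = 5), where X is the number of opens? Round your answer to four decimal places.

X ~ Binomial(n=10, p=0.14).
P(X=5) = C(10,5) · p^5 · (1−p)^5
= 252 · 5.3782e-05 · 0.47043 = 0.006376

0.0064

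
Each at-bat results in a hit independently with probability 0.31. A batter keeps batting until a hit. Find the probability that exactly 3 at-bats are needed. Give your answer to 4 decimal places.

0.1476

Geometric (trials to first success), p = 0.31.
P(Y = 3) = (1−p)^2 · p = 0.4761 · 0.31 = 0.147591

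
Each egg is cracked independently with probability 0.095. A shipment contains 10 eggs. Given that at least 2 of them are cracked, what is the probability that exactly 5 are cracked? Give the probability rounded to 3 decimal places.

X ~ Binomial(10, 0.095). Want P(X=5 | X≥2) = P(X=5) / P(X≥2).
P(X=5) = C(10,5)·0.095^5·0.905^5 = 0.00118
P(X≥2) = 1 − 0.36854 − 0.38687 = 0.24459
Ratio = 0.00118 / 0.24459 = 0.00484

0.005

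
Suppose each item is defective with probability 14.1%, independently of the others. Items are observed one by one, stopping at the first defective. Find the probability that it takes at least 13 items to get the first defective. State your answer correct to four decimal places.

Y = number of items to the first success; geometric, p = 0.141.
P(Y > 12) = P(first 12 all fail) = (1−p)^12 = 0.161405

0.1614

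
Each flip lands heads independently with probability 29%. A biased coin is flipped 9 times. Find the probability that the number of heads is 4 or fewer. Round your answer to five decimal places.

X ~ Binomial(9, 0.29); P(X ≤ 4) = Σ C(9,k) p^k (1−p)^(9−k) over k:
  k=0: C(9,0)·0.29^0·0.71^9 = 0.0458485
  k=1: C(9,1)·0.29^1·0.71^8 = 0.1685417
  k=2: C(9,2)·0.29^2·0.71^7 = 0.2753639
  k=3: C(9,3)·0.29^3·0.71^6 = 0.2624360
  k=4: C(9,4)·0.29^4·0.71^5 = 0.1607882
Total = 0.9129782

0.91298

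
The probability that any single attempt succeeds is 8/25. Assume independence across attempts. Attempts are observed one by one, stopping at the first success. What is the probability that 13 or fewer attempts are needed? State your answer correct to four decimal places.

Y = number of attempts to the first success; geometric, p = 0.32.
P(Y ≤ 13) = 1 − (1−p)^13 = 1 − 0.006647 = 0.993353

0.9934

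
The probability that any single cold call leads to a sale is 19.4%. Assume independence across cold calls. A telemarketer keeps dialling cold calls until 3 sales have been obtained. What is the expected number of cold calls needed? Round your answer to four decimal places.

15.4639

Y = total cold calls until the third success; negative binomial with r=3, p=0.194.
E[Y] = r / p = 3 / 0.194 = 15.463918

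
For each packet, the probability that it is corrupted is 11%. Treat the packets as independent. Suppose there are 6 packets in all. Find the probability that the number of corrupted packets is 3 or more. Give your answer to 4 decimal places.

X ~ Binomial(6, 0.11); P(X ≥ 3) = Σ C(6,k) p^k (1−p)^(6−k) over k:
  k=3: C(6,3)·0.11^3·0.89^3 = 0.018766
  k=4: C(6,4)·0.11^4·0.89^2 = 0.001740
  k=5: C(6,5)·0.11^5·0.89^1 = 0.000086
  k=6: C(6,6)·0.11^6·0.89^0 = 0.000002
Total = 0.020594

0.0206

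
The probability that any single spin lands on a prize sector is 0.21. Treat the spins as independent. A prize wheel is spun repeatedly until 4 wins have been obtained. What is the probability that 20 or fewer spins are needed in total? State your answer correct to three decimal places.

0.631

Finishing within 20 spins ⇔ at least 4 successes in the first 20. With X ~ Binomial(20, 0.21), P(Y ≤ 20) = 1 − P(X ≤ 3).
  k=0: C(20,0)·0.21^0·0.79^20 = 0.00896
  k=1: C(20,1)·0.21^1·0.79^19 = 0.04766
  k=2: C(20,2)·0.21^2·0.79^18 = 0.12036
  k=3: C(20,3)·0.21^3·0.79^17 = 0.19197
1 − 0.36895 = 0.63105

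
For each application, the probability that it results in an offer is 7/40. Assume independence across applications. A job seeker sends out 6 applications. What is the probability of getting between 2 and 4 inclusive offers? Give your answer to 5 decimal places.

X ~ Binomial(6, 0.175); P(2 ≤ X ≤ 4) = Σ C(6,k) p^k (1−p)^(6−k) over k:
  k=2: C(6,2)·0.175^2·0.825^4 = 0.2128056
  k=3: C(6,3)·0.175^3·0.825^3 = 0.0601875
  k=4: C(6,4)·0.175^4·0.825^2 = 0.0095753
Total = 0.2825684

0.28257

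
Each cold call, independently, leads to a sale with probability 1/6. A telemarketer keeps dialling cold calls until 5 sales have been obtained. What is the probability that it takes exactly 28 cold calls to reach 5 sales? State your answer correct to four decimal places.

0.0341

Y = trial on which the fifth success occurs; negative binomial, r=5, p=0.166667.
P(Y=28) = C(27,4) · p^5 · (1−p)^23
= 17550 · 0.0001286 · 0.015095 = 0.034068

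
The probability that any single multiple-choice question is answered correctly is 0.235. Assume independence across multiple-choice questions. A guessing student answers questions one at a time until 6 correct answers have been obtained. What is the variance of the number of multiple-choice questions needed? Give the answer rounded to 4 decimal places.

Y = total multiple-choice questions until the sixth success; negative binomial with r=6, p=0.235.
Var(Y) = r(1−p)/p² = 6·0.765 / 0.235² = 83.114531

83.1145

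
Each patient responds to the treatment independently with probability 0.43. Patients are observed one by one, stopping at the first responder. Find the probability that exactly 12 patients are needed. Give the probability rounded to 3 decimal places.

Geometric (trials to first success), p = 0.43.
P(Y = 12) = (1−p)^11 · p = 0.0020636 · 0.43 = 0.00089

0.001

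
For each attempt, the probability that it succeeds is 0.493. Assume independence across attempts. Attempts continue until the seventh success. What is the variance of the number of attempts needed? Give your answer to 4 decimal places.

14.6020

Y = total attempts until the seventh success; negative binomial with r=7, p=0.493.
Var(Y) = r(1−p)/p² = 7·0.507 / 0.493² = 14.601994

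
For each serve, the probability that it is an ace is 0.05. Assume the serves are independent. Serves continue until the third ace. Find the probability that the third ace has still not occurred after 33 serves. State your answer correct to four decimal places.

0.7728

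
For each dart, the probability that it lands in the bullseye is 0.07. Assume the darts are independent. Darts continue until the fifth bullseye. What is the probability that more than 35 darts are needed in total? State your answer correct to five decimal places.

0.90516

Needing more than 35 darts ⇔ fewer than 5 successes in the first 35. With X ~ Binomial(35, 0.07), P(Y > 35) = P(X ≤ 4).
  k=0: C(35,0)·0.07^0·0.93^35 = 0.0788684
  k=1: C(35,1)·0.07^1·0.93^34 = 0.2077717
  k=2: C(35,2)·0.07^2·0.93^33 = 0.2658584
  k=3: C(35,3)·0.07^3·0.93^32 = 0.2201193
  k=4: C(35,4)·0.07^4·0.93^31 = 0.1325450
P(X ≤ 4) = 0.9051627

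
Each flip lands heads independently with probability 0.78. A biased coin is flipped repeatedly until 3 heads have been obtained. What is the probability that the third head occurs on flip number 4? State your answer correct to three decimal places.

0.313

Y = trial on which the third success occurs; negative binomial, r=3, p=0.78.
P(Y=4) = C(3,2) · p^3 · (1−p)^1
= 3 · 0.47455 · 0.22 = 0.31320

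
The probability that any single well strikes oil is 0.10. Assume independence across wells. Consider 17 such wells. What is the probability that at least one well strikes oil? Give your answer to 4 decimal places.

P(at least one) = 1 − P(none) = 1 − (1 − 0.10)^17
= 1 − 0.166772 = 0.833228

0.8332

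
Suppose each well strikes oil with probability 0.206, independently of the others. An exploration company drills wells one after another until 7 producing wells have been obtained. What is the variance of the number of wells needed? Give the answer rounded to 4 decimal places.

Y = total wells until the seventh success; negative binomial with r=7, p=0.206.
Var(Y) = r(1−p)/p² = 7·0.794 / 0.206² = 130.973702

130.9737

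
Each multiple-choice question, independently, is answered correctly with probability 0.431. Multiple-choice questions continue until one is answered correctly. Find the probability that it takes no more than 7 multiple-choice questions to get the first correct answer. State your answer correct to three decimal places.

0.981

Y = number of multiple-choice questions to the first success; geometric, p = 0.431.
P(Y ≤ 7) = 1 − (1−p)^7 = 1 − 0.01931 = 0.98069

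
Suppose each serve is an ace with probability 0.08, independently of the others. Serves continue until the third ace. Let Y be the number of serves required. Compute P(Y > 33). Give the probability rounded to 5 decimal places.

0.50180

Needing more than 33 serves ⇔ fewer than 3 successes in the first 33. With X ~ Binomial(33, 0.08), P(Y > 33) = P(X ≤ 2).
  k=0: C(33,0)·0.08^0·0.92^33 = 0.0638261
  k=1: C(33,1)·0.08^1·0.92^32 = 0.1831532
  k=2: C(33,2)·0.08^2·0.92^31 = 0.2548218
P(X ≤ 2) = 0.5018010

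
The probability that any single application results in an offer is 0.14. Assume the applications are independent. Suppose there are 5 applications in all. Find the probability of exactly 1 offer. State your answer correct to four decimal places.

X ~ Binomial(n=5, p=0.14).
P(X=1) = C(5,1) · p^1 · (1−p)^4
= 5 · 0.14 · 0.54701 = 0.382906

0.3829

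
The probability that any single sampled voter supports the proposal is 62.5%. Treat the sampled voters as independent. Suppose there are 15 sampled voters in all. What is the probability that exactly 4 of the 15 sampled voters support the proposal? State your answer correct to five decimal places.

X ~ Binomial(n=15, p=0.625).
P(X=4) = C(15,4) · p^4 · (1−p)^11
= 1365 · 0.15259 · 2.0623e-05 = 0.0042953

0.00430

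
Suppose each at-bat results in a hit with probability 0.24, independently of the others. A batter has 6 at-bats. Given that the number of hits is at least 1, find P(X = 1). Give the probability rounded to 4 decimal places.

0.4523

X ~ Binomial(6, 0.24). Want P(X=1 | X≥1) = P(X=1) / P(X≥1).
P(X=1) = C(6,1)·0.24^1·0.76^5 = 0.365116
P(X≥1) = 1 − 0.192700 = 0.807300
Ratio = 0.365116 / 0.807300 = 0.452268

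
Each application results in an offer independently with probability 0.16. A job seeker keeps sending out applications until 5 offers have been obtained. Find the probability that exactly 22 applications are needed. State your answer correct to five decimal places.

0.03239

Y = trial on which the fifth success occurs; negative binomial, r=5, p=0.16.
P(Y=22) = C(21,4) · p^5 · (1−p)^17
= 5985 · 0.00010486 · 0.051612 = 0.0323901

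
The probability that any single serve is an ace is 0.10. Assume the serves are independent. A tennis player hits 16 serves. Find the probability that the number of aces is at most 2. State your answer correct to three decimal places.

0.789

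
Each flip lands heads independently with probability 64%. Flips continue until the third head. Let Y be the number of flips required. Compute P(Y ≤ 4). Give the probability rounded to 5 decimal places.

Finishing within 4 flips ⇔ at least 3 successes in the first 4. With X ~ Binomial(4, 0.64), P(Y ≤ 4) = 1 − P(X ≤ 2).
  k=0: C(4,0)·0.64^0·0.36^4 = 0.0167962
  k=1: C(4,1)·0.64^1·0.36^3 = 0.1194394
  k=2: C(4,2)·0.64^2·0.36^2 = 0.3185050
1 − 0.4547405 = 0.5452595

0.54526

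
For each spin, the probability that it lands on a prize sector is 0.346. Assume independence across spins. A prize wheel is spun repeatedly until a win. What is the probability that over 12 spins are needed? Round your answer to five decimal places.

0.00612

Y = number of spins to the first success; geometric, p = 0.346.
P(Y > 12) = P(first 12 all fail) = (1−p)^12 = 0.0061226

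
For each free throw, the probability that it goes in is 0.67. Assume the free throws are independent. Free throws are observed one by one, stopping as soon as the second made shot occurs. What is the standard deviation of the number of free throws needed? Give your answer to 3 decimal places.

1.213

Y = total free throws until the second success; negative binomial with r=2, p=0.67.
SD(Y) = √[r(1−p)/p²] = √(1.47026) = 1.21254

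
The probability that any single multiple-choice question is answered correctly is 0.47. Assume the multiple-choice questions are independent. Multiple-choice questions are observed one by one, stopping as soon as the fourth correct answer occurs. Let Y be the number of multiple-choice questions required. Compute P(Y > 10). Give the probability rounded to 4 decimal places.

0.2255

Needing more than 10 multiple-choice questions ⇔ fewer than 4 successes in the first 10. With X ~ Binomial(10, 0.47), P(Y > 10) = P(X ≤ 3).
  k=0: C(10,0)·0.47^0·0.53^10 = 0.001749
  k=1: C(10,1)·0.47^1·0.53^9 = 0.015509
  k=2: C(10,2)·0.47^2·0.53^8 = 0.061889
  k=3: C(10,3)·0.47^3·0.53^7 = 0.146354
P(X ≤ 3) = 0.225501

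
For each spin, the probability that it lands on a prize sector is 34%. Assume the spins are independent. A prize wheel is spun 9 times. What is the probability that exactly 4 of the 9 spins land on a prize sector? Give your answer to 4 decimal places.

0.2109

X ~ Binomial(n=9, p=0.34).
P(X=4) = C(9,4) · p^4 · (1−p)^5
= 126 · 0.013363 · 0.12523 = 0.210866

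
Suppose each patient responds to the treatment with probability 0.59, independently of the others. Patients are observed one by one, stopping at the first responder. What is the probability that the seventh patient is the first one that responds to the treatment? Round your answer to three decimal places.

Geometric (trials to first success), p = 0.59.
P(Y = 7) = (1−p)^6 · p = 0.0047501 · 0.59 = 0.00280

0.003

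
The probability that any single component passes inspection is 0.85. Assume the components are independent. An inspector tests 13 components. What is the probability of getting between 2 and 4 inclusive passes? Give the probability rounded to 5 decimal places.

0.00002

X ~ Binomial(13, 0.85); P(2 ≤ X ≤ 4) = Σ C(13,k) p^k (1−p)^(13−k) over k:
  k=2: C(13,2)·0.85^2·0.15^11 = 0.0000000
  k=3: C(13,3)·0.85^3·0.15^10 = 0.0000010
  k=4: C(13,4)·0.85^4·0.15^9 = 0.0000143
Total = 0.0000154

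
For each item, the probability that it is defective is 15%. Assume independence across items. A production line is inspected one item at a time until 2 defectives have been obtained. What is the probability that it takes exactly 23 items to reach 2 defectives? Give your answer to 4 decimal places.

0.0163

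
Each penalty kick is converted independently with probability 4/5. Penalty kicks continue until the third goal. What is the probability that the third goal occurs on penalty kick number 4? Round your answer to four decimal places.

Y = trial on which the third success occurs; negative binomial, r=3, p=0.80.
P(Y=4) = C(3,2) · p^3 · (1−p)^1
= 3 · 0.512 · 0.2 = 0.307200

0.3072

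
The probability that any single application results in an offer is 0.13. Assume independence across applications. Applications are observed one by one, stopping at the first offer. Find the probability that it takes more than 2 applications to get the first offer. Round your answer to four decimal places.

0.7569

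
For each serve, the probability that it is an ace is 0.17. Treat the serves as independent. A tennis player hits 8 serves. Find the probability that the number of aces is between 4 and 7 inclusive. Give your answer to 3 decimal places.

X ~ Binomial(8, 0.17); P(4 ≤ X ≤ 7) = Σ C(8,k) p^k (1−p)^(8−k) over k:
  k=4: C(8,4)·0.17^4·0.83^4 = 0.02775
  k=5: C(8,5)·0.17^5·0.83^3 = 0.00455
  k=6: C(8,6)·0.17^6·0.83^2 = 0.00047
  k=7: C(8,7)·0.17^7·0.83^1 = 0.00003
Total = 0.03279

0.033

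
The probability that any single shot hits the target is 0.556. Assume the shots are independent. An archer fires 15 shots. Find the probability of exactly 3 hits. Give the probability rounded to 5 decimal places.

X ~ Binomial(n=15, p=0.556).
P(X=3) = C(15,3) · p^3 · (1−p)^12
= 455 · 0.17188 · 5.8694e-05 = 0.0045902

0.00459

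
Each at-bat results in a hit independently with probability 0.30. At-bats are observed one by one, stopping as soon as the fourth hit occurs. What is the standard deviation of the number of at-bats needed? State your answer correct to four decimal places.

5.5777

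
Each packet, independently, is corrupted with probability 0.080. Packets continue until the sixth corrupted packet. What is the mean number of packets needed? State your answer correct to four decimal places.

75.0000

Y = total packets until the sixth success; negative binomial with r=6, p=0.08.
E[Y] = r / p = 6 / 0.08 = 75.000000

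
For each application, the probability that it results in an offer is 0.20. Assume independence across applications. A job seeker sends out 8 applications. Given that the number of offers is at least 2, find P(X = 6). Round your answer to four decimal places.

X ~ Binomial(8, 0.20). Want P(X=6 | X≥2) = P(X=6) / P(X≥2).
P(X=6) = C(8,6)·0.20^6·0.80^2 = 0.001147
P(X≥2) = 1 − 0.167772 − 0.335544 = 0.496684
Ratio = 0.001147 / 0.496684 = 0.002309

0.0023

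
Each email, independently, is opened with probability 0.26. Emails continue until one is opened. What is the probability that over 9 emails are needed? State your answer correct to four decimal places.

Y = number of emails to the first success; geometric, p = 0.26.
P(Y > 9) = P(first 9 all fail) = (1−p)^9 = 0.066540

0.0665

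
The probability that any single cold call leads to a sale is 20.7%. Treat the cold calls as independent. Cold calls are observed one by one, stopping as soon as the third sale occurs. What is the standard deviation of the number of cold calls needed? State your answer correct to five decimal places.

7.45121

Y = total cold calls until the third success; negative binomial with r=3, p=0.207.
SD(Y) = √[r(1−p)/p²] = √(55.5205489) = 7.4512112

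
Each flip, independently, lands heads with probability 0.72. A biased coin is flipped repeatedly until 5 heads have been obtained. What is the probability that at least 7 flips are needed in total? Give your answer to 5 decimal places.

0.53562

Needing more than 6 flips ⇔ fewer than 5 successes in the first 6. With X ~ Binomial(6, 0.72), P(Y > 6) = P(X ≤ 4).
  k=0: C(6,0)·0.72^0·0.28^6 = 0.0004819
  k=1: C(6,1)·0.72^1·0.28^5 = 0.0074349
  k=2: C(6,2)·0.72^2·0.28^4 = 0.0477957
  k=3: C(6,3)·0.72^3·0.28^3 = 0.1638708
  k=4: C(6,4)·0.72^4·0.28^2 = 0.3160365
P(X ≤ 4) = 0.5356198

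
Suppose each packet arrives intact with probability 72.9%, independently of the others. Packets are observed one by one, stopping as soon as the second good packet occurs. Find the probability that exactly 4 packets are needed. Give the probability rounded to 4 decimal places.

Y = trial on which the second success occurs; negative binomial, r=2, p=0.729.
P(Y=4) = C(3,1) · p^2 · (1−p)^2
= 3 · 0.53144 · 0.073441 = 0.117089

0.1171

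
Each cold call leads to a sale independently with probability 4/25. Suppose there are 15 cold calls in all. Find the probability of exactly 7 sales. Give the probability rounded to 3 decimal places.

0.004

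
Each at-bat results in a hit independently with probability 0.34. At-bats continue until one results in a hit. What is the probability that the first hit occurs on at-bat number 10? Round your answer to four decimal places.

Geometric (trials to first success), p = 0.34.
P(Y = 10) = (1−p)^9 · p = 0.023763 · 0.34 = 0.008079

0.0081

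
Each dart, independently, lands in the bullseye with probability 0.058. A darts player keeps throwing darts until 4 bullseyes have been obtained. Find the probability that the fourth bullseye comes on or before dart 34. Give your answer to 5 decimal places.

Finishing within 34 darts ⇔ at least 4 successes in the first 34. With X ~ Binomial(34, 0.058), P(Y ≤ 34) = 1 − P(X ≤ 3).
  k=0: C(34,0)·0.058^0·0.942^34 = 0.1311386
  k=1: C(34,1)·0.058^1·0.942^33 = 0.2745280
  k=2: C(34,2)·0.058^2·0.942^32 = 0.2788995
  k=3: C(34,3)·0.058^3·0.942^31 = 0.1831697
1 − 0.8677358 = 0.1322642

0.13226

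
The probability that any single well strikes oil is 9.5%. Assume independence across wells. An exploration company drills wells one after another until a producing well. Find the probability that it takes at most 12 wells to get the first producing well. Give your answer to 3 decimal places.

Y = number of wells to the first success; geometric, p = 0.095.
P(Y ≤ 12) = 1 − (1−p)^12 = 1 − 0.30184 = 0.69816

0.698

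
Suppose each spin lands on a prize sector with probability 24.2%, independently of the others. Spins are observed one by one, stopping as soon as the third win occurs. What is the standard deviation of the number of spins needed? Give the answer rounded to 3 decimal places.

Y = total spins until the third success; negative binomial with r=3, p=0.242.
SD(Y) = √[r(1−p)/p²] = √(38.82931) = 6.23132

6.231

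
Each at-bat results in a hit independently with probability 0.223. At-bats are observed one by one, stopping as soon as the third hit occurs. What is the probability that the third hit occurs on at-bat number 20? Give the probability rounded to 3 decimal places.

0.026

Y = trial on which the third success occurs; negative binomial, r=3, p=0.223.
P(Y=20) = C(19,2) · p^3 · (1−p)^17
= 171 · 0.01109 · 0.013714 = 0.02601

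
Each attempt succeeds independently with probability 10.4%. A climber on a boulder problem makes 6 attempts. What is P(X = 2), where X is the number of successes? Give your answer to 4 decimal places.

X ~ Binomial(n=6, p=0.104).
P(X=2) = C(6,2) · p^2 · (1−p)^4
= 15 · 0.010816 · 0.64451 = 0.104566

0.1046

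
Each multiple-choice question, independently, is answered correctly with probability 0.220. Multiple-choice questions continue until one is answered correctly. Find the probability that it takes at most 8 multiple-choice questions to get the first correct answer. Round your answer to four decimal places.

0.8630

Y = number of multiple-choice questions to the first success; geometric, p = 0.22.
P(Y ≤ 8) = 1 − (1−p)^8 = 1 − 0.137011 = 0.862989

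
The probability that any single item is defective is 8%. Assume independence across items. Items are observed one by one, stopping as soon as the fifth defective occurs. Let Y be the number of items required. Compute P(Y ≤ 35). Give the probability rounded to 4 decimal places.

0.1443

Finishing within 35 items ⇔ at least 5 successes in the first 35. With X ~ Binomial(35, 0.08), P(Y ≤ 35) = 1 − P(X ≤ 4).
  k=0: C(35,0)·0.08^0·0.92^35 = 0.054022
  k=1: C(35,1)·0.08^1·0.92^34 = 0.164416
  k=2: C(35,2)·0.08^2·0.92^33 = 0.243050
  k=3: C(35,3)·0.08^3·0.92^32 = 0.232482
  k=4: C(35,4)·0.08^4·0.92^31 = 0.161727
1 − 0.855698 = 0.144302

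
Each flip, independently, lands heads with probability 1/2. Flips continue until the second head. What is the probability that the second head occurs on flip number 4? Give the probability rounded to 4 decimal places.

Y = trial on which the second success occurs; negative binomial, r=2, p=0.50.
P(Y=4) = C(3,1) · p^2 · (1−p)^2
= 3 · 0.25 · 0.25 = 0.187500

0.1875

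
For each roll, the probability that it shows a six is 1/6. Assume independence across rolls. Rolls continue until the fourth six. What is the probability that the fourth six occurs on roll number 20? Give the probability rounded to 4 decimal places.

Y = trial on which the fourth success occurs; negative binomial, r=4, p=0.166667.
P(Y=20) = C(19,3) · p^4 · (1−p)^16
= 969 · 0.0007716 · 0.054088 = 0.040441

0.0404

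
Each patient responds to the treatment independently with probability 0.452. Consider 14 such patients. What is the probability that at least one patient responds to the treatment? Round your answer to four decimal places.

0.9998

P(at least one) = 1 − P(none) = 1 − (1 − 0.452)^14
= 1 − 0.000220 = 0.999780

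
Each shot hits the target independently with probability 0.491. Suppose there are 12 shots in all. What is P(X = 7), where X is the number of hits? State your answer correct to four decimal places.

X ~ Binomial(n=12, p=0.491).
P(X=7) = C(12,7) · p^7 · (1−p)^5
= 792 · 0.0068797 · 0.034166 = 0.186159

0.1862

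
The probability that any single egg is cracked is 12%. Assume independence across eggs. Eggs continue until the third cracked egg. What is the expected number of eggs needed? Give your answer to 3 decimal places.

25.000

Y = total eggs until the third success; negative binomial with r=3, p=0.12.
E[Y] = r / p = 3 / 0.12 = 25.00000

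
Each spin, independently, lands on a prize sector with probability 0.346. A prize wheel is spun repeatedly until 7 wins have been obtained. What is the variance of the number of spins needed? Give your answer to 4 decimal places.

Y = total spins until the seventh success; negative binomial with r=7, p=0.346.
Var(Y) = r(1−p)/p² = 7·0.654 / 0.346² = 38.240503

38.2405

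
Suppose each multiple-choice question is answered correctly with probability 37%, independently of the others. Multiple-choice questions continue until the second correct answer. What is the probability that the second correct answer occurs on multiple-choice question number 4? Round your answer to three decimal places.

0.163

Y = trial on which the second success occurs; negative binomial, r=2, p=0.37.
P(Y=4) = C(3,1) · p^2 · (1−p)^2
= 3 · 0.1369 · 0.3969 = 0.16301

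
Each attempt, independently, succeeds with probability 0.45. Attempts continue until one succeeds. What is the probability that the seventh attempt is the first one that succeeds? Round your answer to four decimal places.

Geometric (trials to first success), p = 0.45.
P(Y = 7) = (1−p)^6 · p = 0.027681 · 0.45 = 0.012456

0.0125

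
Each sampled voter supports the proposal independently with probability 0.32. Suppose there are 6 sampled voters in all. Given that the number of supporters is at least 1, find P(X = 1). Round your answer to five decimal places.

0.30978

X ~ Binomial(6, 0.32). Want P(X=1 | X≥1) = P(X=1) / P(X≥1).
P(X=1) = C(6,1)·0.32^1·0.68^5 = 0.2791552
P(X≥1) = 1 − 0.0988675 = 0.9011325
Ratio = 0.2791552 / 0.9011325 = 0.3097827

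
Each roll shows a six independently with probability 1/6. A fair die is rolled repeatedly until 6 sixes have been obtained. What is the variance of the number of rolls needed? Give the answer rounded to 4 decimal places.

180.0000

Y = total rolls until the sixth success; negative binomial with r=6, p=0.166667.
Var(Y) = r(1−p)/p² = 6·0.833333 / 0.166667² = 180.000000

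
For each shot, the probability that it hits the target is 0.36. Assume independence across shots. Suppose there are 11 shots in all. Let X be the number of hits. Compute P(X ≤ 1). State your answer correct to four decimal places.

X ~ Binomial(11, 0.36); P(X ≤ 1) = Σ C(11,k) p^k (1−p)^(11−k) over k:
  k=0: C(11,0)·0.36^0·0.64^11 = 0.007379
  k=1: C(11,1)·0.36^1·0.64^10 = 0.045656
Total = 0.053034

0.0530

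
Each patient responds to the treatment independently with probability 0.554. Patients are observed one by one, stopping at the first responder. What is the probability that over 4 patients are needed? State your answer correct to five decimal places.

0.03957

Y = number of patients to the first success; geometric, p = 0.554.
P(Y > 4) = P(first 4 all fail) = (1−p)^4 = 0.0395676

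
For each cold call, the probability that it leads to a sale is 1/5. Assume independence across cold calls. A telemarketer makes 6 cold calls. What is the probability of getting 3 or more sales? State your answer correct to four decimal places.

0.0989

X ~ Binomial(6, 0.20); P(X ≥ 3) = Σ C(6,k) p^k (1−p)^(6−k) over k:
  k=3: C(6,3)·0.20^3·0.80^3 = 0.081920
  k=4: C(6,4)·0.20^4·0.80^2 = 0.015360
  k=5: C(6,5)·0.20^5·0.80^1 = 0.001536
  k=6: C(6,6)·0.20^6·0.80^0 = 0.000064
Total = 0.098880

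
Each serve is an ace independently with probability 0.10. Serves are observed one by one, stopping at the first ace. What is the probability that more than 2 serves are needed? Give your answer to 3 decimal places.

Y = number of serves to the first success; geometric, p = 0.10.
P(Y > 2) = P(first 2 all fail) = (1−p)^2 = 0.81000

0.810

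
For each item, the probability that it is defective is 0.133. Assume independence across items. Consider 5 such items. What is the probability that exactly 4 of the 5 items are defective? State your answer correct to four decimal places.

X ~ Binomial(n=5, p=0.133).
P(X=4) = C(5,4) · p^4 · (1−p)^1
= 5 · 0.0003129 · 0.867 = 0.001356

0.0014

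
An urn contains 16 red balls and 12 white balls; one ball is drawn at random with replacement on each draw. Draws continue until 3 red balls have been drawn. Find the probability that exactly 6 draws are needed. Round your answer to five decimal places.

Y = trial on which the third success occurs; negative binomial, r=3, p=0.571429.
P(Y=6) = C(5,2) · p^3 · (1−p)^3
= 10 · 0.18659 · 0.078717 = 0.1468776

0.14688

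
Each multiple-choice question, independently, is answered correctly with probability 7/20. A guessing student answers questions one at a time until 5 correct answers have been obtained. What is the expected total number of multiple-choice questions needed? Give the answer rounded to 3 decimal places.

14.286

Y = total multiple-choice questions until the fifth success; negative binomial with r=5, p=0.35.
E[Y] = r / p = 5 / 0.35 = 14.28571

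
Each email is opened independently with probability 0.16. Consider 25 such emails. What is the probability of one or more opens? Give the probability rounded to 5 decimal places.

P(at least one) = 1 − P(none) = 1 − (1 − 0.16)^25
= 1 − 0.0127933 = 0.9872067

0.98721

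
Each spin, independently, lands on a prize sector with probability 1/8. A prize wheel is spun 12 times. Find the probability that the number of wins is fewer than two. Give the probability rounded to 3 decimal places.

0.547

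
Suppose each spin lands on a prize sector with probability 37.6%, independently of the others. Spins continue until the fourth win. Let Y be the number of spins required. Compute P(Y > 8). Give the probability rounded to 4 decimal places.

Needing more than 8 spins ⇔ fewer than 4 successes in the first 8. With X ~ Binomial(8, 0.376), P(Y > 8) = P(X ≤ 3).
  k=0: C(8,0)·0.376^0·0.624^8 = 0.022987
  k=1: C(8,1)·0.376^1·0.624^7 = 0.110808
  k=2: C(8,2)·0.376^2·0.624^6 = 0.233691
  k=3: C(8,3)·0.376^3·0.624^5 = 0.281627
P(X ≤ 3) = 0.649112

0.6491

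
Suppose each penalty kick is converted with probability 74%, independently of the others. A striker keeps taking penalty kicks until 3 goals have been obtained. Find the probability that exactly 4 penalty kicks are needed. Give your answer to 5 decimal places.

0.31607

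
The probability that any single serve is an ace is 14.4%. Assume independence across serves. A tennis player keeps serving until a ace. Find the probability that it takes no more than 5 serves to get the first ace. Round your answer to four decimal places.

0.5404

Y = number of serves to the first success; geometric, p = 0.144.
P(Y ≤ 5) = 1 − (1−p)^5 = 1 − 0.459588 = 0.540412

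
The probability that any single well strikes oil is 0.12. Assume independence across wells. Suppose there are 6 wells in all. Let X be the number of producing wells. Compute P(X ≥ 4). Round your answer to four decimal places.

X ~ Binomial(6, 0.12); P(X ≥ 4) = Σ C(6,k) p^k (1−p)^(6−k) over k:
  k=4: C(6,4)·0.12^4·0.88^2 = 0.002409
  k=5: C(6,5)·0.12^5·0.88^1 = 0.000131
  k=6: C(6,6)·0.12^6·0.88^0 = 0.000003
Total = 0.002543

0.0025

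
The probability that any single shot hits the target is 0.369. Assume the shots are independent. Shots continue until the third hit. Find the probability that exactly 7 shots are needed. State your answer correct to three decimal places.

Y = trial on which the third success occurs; negative binomial, r=3, p=0.369.
P(Y=7) = C(6,2) · p^3 · (1−p)^4
= 15 · 0.050243 · 0.15853 = 0.11948

0.119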